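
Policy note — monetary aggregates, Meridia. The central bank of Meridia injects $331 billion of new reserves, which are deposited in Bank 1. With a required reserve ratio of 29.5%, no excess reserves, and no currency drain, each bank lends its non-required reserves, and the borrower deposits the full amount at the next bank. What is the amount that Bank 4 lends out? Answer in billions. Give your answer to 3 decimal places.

Each bank lends a fraction (1 − rr) = 0.7050 of the deposit it receives, so Bank 4 receives 331·0.7050^3 and lends 331·0.7050^4 ≈ 81.7682 billion.

$81.768 billion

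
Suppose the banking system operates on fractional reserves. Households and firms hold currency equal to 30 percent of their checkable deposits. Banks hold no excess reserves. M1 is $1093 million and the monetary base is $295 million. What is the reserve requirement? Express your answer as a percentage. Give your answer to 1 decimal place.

5.1%

Using m = M/MB = 1093/295 ≈ 3.705085. Since m = (1 + c)/(c + rr + e), the denominator satisfies c + rr + e = (1 + c)/m = (1 + 0.3) / 3.705085 ≈ 0.350869.
With c = 0.3 and e = 0, the reserve requirement is 0.350869 − 0.3 − 0 = 0.050869.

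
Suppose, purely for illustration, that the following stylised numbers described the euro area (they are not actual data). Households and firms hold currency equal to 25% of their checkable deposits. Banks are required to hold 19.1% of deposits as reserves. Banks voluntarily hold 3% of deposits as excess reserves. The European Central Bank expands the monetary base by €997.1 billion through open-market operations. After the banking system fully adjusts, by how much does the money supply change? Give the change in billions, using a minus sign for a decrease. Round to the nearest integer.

€2646 billion

The money multiplier is m = (1 + c) / (rr + e + c) = (1 + 0.25) / (0.191 + 0.03 + 0.25) ≈ 2.6539.
The purchase adds 997.1 billion of base, so ΔM = m × ΔMB = 2.6539 × (+997.1) ≈ 2646.2037 billion.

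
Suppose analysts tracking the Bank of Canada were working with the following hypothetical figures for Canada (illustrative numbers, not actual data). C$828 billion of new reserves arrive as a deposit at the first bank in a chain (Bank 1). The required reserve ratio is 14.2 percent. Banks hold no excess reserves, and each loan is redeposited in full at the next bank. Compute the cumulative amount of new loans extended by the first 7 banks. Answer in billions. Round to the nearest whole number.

Bank i lends (1 − rr)^i of the original deposit: Bank 1 lends 828·0.8580 = 710.4240, Bank 2 lends 828·0.8580² ≈ 609.5438, and so on.
Summing a geometric series: total = 828·[0.8580·(1 − 0.8580^7) / (1 − 0.8580)] ≈ 3290.4476 billion.

C$3290 billion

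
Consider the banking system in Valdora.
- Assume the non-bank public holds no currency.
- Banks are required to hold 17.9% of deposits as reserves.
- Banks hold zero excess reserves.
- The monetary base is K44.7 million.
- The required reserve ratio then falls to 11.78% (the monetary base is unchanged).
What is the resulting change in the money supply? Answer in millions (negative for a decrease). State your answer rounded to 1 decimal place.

Initially m₁ = 1 / (0.179) ≈ 5.5866, so M₁ = 5.5866 × 44.7 ≈ 249.721 million.
After the change m₂ = 1 / (0.1178) ≈ 8.4890, so M₂ = 8.4890 × 44.7 = 379.4583 million.
ΔM = M₂ − M₁ = 379.4583 − 249.721 = 129.7373 million.

K129.7 million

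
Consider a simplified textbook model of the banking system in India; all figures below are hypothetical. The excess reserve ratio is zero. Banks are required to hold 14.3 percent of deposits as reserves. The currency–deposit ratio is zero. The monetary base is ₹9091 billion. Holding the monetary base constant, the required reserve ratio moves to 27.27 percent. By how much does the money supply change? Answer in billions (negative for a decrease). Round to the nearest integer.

Initially m₁ = 1 / (0.143) ≈ 6.99301, so M₁ = 6.99301 × 9091 ≈ 63573.4539 billion.
After the change m₂ = 1 / (0.2727) ≈ 3.66703, so M₂ = 3.66703 × 9091 ≈ 33336.9697 billion.
ΔM = M₂ − M₁ = 33336.9697 − 63573.4539 = -30236.4842 billion.

-30236 billion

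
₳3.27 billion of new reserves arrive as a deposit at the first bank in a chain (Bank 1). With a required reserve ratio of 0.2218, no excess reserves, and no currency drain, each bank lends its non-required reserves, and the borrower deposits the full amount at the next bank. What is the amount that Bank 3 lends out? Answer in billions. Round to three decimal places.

₳1.541 billion

Each bank lends a fraction (1 − rr) = 0.7782 of the deposit it receives, so Bank 3 receives 3.27·0.7782^2 and lends 3.27·0.7782^3 ≈ 1.5411 billion.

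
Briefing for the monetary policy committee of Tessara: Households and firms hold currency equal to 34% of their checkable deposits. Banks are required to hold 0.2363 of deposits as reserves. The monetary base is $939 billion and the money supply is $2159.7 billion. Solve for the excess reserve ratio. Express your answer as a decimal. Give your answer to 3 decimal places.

Using m = M/MB = 2159.7/939 = 2.300000. Since m = (1 + c)/(c + rr + e), the denominator satisfies c + rr + e = (1 + c)/m = (1 + 0.34) / 2.300000 ≈ 0.582609.
With c = 0.34 and rr = 0.2363, the excess reserve ratio is 0.582609 − 0.34 − 0.2363 = 0.006309.

0.006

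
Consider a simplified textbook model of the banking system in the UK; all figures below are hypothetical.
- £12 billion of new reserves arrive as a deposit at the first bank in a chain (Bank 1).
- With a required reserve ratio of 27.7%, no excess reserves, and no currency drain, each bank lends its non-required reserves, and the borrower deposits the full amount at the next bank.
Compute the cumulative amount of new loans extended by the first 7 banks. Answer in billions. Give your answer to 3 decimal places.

£28.087 billion

Bank i lends (1 − rr)^i of the original deposit: Bank 1 lends 12·0.7230 = 8.6760, Bank 2 lends 12·0.7230² ≈ 6.2727, and so on.
Summing a geometric series: total = 12·[0.7230·(1 − 0.7230^7) / (1 − 0.7230)] ≈ 28.0868 billion.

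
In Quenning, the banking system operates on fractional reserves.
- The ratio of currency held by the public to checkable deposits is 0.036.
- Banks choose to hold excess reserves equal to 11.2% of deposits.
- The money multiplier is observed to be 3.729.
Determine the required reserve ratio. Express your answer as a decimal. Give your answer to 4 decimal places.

0.1298

Using m = 3.729. Since m = (1 + c)/(c + rr + e), the denominator satisfies c + rr + e = (1 + c)/m = (1 + 0.036) / 3.729 ≈ 0.277822.
With c = 0.036 and e = 0.112, the required reserve ratio is 0.277822 − 0.036 − 0.112 = 0.129822.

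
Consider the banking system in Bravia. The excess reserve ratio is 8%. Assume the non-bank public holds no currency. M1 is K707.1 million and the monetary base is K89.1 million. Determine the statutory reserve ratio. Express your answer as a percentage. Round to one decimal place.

Using m = M/MB = 707.1/89.1 ≈ 7.936027. Since m = (1 + c)/(c + rr + e), the denominator satisfies c + rr + e = (1 + c)/m = (1 + 0) / 7.936027 ≈ 0.126008.
With c = 0 and e = 0.08, the statutory reserve ratio is 0.126008 − 0 − 0.08 = 0.046008.

4.6%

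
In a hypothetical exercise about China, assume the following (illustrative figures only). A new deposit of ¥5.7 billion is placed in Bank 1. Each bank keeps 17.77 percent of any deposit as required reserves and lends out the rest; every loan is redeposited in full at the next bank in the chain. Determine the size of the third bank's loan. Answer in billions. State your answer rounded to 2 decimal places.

Each bank lends a fraction (1 − rr) = 0.8223 of the deposit it receives, so Bank 3 receives 5.7·0.8223^2 and lends 5.7·0.8223^3 ≈ 3.1693 billion.

¥3.17 billion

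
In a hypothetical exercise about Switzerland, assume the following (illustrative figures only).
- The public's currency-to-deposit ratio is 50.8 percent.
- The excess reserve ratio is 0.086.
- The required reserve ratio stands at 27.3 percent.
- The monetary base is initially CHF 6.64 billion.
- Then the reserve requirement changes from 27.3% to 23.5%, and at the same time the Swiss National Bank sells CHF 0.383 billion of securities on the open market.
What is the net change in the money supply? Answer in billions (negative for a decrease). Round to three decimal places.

Before: m₁ = (1 + 0.508) / (0.273 + 0.086 + 0.508) ≈ 1.73933, MB₁ = 6.64, so M₁ = 1.73933 × 6.64 ≈ 11.5492 billion.
After: m₂ = (1 + 0.508) / (0.235 + 0.086 + 0.508) ≈ 1.81906, MB₂ = 6.64 − 0.383 = 6.257, so M₂ = 1.81906 × 6.257 ≈ 11.3819 billion.
ΔM = M₂ − M₁ = 11.3819 − 11.5492 = -0.1673 billion.

-0.167 billion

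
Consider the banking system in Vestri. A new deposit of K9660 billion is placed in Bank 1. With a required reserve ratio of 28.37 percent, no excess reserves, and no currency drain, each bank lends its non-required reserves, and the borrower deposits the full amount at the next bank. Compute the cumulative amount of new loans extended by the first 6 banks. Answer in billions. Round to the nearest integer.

K21096 billion

Bank i lends (1 − rr)^i of the original deposit: Bank 1 lends 9660·0.7163 = 6919.4580, Bank 2 lends 9660·0.7163² ≈ 4956.4078, and so on.
Summing a geometric series: total = 9660·[0.7163·(1 − 0.7163^6) / (1 − 0.7163)] ≈ 21095.6065 billion.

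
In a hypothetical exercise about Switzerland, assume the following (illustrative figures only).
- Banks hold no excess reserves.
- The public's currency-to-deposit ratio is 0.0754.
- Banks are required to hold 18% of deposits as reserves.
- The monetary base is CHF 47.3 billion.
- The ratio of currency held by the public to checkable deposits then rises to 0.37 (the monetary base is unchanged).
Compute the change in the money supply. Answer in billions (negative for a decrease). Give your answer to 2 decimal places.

Initially m₁ = (1 + 0.0754) / (0.18 + 0.0754) ≈ 4.21065, so M₁ = 4.21065 × 47.3 ≈ 199.1637 billion.
After the change m₂ = (1 + 0.37) / (0.18 + 0.37) ≈ 2.49091, so M₂ = 2.49091 × 47.3 ≈ 117.82 billion.
ΔM = M₂ − M₁ = 117.82 − 199.1637 = -81.3437 billion.

-81.34 billion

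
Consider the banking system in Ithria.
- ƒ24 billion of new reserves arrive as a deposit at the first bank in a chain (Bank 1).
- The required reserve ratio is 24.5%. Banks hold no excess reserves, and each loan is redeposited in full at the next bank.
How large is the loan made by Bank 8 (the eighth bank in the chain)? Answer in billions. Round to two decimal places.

ƒ2.53 billion

Each bank lends a fraction (1 − rr) = 0.7550 of the deposit it receives, so Bank 8 receives 24·0.7550^7 and lends 24·0.7550^8 ≈ 2.5339 billion.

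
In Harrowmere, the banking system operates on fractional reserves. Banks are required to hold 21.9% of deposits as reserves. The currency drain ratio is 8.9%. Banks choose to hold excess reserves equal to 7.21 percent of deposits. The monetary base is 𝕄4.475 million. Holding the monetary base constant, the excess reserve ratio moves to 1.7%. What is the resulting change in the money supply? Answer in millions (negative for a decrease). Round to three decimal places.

𝕄2.174 million

Initially m₁ = (1 + 0.089) / (0.219 + 0.0721 + 0.089) ≈ 2.86504, so M₁ = 2.86504 × 4.475 ≈ 12.8211 million.
After the change m₂ = (1 + 0.089) / (0.219 + 0.017 + 0.089) ≈ 3.35077, so M₂ = 3.35077 × 4.475 ≈ 14.9947 million.
ΔM = M₂ − M₁ = 14.9947 − 12.8211 = 2.1736 million.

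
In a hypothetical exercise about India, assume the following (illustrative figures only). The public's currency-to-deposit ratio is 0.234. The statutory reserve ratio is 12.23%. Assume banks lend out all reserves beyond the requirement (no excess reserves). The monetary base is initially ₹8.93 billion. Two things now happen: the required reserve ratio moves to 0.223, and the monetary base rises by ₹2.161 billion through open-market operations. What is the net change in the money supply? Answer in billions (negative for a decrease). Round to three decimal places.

Before: m₁ = (1 + 0.234) / (0.1223 + 0.234) ≈ 3.463374, MB₁ = 8.93, so M₁ = 3.463374 × 8.93 ≈ 30.9279 billion.
After: m₂ = (1 + 0.234) / (0.223 + 0.234) ≈ 2.700219, MB₂ = 8.93 + 2.161 = 11.091, so M₂ = 2.700219 × 11.091 ≈ 29.9481 billion.
ΔM = M₂ − M₁ = 29.9481 − 30.9279 = -0.9798 billion.

-0.980 billion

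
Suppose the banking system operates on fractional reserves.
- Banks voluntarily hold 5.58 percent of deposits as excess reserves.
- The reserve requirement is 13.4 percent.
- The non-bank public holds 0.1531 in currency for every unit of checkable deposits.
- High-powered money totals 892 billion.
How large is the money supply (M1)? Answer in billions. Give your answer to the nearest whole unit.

The money multiplier is m = (1 + c) / (rr + e + c) = (1 + 0.1531) / (0.134 + 0.0558 + 0.1531) ≈ 3.3628.
So M = m × MB = 3.3628 × 892 = 2999.6176 billion.

3000 billion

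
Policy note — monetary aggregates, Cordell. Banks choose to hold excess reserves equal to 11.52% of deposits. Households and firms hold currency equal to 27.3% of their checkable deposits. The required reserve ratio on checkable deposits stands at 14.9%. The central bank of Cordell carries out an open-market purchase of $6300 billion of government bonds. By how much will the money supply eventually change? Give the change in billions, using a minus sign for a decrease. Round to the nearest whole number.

The money multiplier is m = (1 + c) / (rr + e + c) = (1 + 0.273) / (0.149 + 0.1152 + 0.273) ≈ 2.36969.
The purchase adds 6300 billion of base, so ΔM = m × ΔMB = 2.36969 × (+6300) = 14929.047 billion.

$14929 billion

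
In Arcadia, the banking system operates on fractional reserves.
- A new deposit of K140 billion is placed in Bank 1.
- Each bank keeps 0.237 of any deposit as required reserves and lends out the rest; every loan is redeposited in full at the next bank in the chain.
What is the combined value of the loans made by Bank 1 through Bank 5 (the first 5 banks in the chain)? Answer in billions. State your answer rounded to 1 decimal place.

K334.2 billion

Bank i lends (1 − rr)^i of the original deposit: Bank 1 lends 140·0.7630 = 106.8200, Bank 2 lends 140·0.7630² ≈ 81.5037, and so on.
Summing a geometric series: total = 140·[0.7630·(1 − 0.7630^5) / (1 − 0.7630)] ≈ 334.1634 billion.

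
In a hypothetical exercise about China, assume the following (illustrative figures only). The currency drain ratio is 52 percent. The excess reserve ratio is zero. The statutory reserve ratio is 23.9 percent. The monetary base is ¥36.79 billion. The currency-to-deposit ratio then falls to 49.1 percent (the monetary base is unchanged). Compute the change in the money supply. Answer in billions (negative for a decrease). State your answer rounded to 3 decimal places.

¥1.465 billion

Initially m₁ = (1 + 0.52) / (0.239 + 0.52) ≈ 2.002635, so M₁ = 2.002635 × 36.79 ≈ 73.6769 billion.
After the change m₂ = (1 + 0.491) / (0.239 + 0.491) ≈ 2.042466, so M₂ = 2.042466 × 36.79 ≈ 75.1423 billion.
ΔM = M₂ − M₁ = 75.1423 − 73.6769 = 1.4654 billion.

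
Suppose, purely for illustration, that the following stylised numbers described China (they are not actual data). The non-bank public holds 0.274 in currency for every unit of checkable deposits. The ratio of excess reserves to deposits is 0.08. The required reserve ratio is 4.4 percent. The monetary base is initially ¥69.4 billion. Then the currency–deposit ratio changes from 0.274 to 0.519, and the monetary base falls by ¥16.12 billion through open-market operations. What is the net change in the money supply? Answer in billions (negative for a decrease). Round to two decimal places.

Before: m₁ = (1 + 0.274) / (0.044 + 0.08 + 0.274) ≈ 3.20101, MB₁ = 69.4, so M₁ = 3.20101 × 69.4 ≈ 222.1501 billion.
After: m₂ = (1 + 0.519) / (0.044 + 0.08 + 0.519) ≈ 2.36236, MB₂ = 69.4 − 16.12 = 53.28, so M₂ = 2.36236 × 53.28 ≈ 125.8665 billion.
ΔM = M₂ − M₁ = 125.8665 − 222.1501 = -96.2836 billion.

-96.28 billion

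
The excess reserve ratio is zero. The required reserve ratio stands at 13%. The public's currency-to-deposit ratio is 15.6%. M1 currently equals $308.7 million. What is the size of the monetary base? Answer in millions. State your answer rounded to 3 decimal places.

$76.374 million

The money multiplier is m = (1 + c) / (rr + c) = (1 + 0.156) / (0.13 + 0.156) ≈ 4.0419580.
MB = M / m = 308.7 / 4.0419580 ≈ 76.3739 million.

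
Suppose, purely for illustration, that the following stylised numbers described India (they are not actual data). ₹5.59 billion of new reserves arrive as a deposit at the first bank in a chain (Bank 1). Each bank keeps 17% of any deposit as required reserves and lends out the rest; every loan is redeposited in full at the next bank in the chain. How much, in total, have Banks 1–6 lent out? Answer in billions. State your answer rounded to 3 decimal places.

₹18.369 billion

Bank i lends (1 − rr)^i of the original deposit: Bank 1 lends 5.59·0.8300 = 4.6397, Bank 2 lends 5.59·0.8300² ≈ 3.8510, and so on.
Summing a geometric series: total = 5.59·[0.8300·(1 − 0.8300^6) / (1 − 0.8300)] ≈ 18.3694 billion.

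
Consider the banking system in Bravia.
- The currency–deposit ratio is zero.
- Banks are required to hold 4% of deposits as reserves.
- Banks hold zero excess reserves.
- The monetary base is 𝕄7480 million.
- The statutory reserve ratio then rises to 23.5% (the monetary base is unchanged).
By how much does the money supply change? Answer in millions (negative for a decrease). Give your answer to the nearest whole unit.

-155170 million

Initially m₁ = 1 / (0.04) = 25, so M₁ = 25 × 7480 = 187000 million.
After the change m₂ = 1 / (0.235) ≈ 4.25532, so M₂ = 4.25532 × 7480 = 31829.7936 million.
ΔM = M₂ − M₁ = 31829.7936 − 187000 = -155170.2064 million.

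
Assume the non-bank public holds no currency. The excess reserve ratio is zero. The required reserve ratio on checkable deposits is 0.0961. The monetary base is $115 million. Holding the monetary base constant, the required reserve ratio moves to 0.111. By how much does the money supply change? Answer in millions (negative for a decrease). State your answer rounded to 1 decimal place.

Initially m₁ = 1 / (0.0961) ≈ 10.40583, so M₁ = 10.40583 × 115 ≈ 1196.6705 million.
After the change m₂ = 1 / (0.111) ≈ 9.00901, so M₂ = 9.00901 × 115 ≈ 1036.0361 million.
ΔM = M₂ − M₁ = 1036.0361 − 1196.6705 = -160.6344 million.

-160.6 million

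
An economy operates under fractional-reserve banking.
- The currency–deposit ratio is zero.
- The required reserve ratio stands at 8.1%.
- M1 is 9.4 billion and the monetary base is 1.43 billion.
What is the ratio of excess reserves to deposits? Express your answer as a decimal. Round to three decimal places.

0.071

Using m = M/MB = 9.4/1.43 ≈ 6.573427. Since m = (1 + c)/(c + rr + e), the denominator satisfies c + rr + e = (1 + c)/m = (1 + 0) / 6.573427 ≈ 0.152128.
With c = 0 and rr = 0.081, the ratio of excess reserves to deposits is 0.152128 − 0 − 0.081 = 0.071128.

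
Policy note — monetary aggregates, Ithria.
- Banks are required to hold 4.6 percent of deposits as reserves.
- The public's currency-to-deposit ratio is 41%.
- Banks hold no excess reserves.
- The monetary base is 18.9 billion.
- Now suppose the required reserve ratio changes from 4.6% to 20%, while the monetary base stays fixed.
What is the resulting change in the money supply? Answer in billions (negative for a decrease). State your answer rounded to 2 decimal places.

-14.75 billion

Initially m₁ = (1 + 0.41) / (0.046 + 0.41) ≈ 3.09211, so M₁ = 3.09211 × 18.9 ≈ 58.4409 billion.
After the change m₂ = (1 + 0.41) / (0.2 + 0.41) ≈ 2.31148, so M₂ = 2.31148 × 18.9 ≈ 43.687 billion.
ΔM = M₂ − M₁ = 43.687 − 58.4409 = -14.7539 billion.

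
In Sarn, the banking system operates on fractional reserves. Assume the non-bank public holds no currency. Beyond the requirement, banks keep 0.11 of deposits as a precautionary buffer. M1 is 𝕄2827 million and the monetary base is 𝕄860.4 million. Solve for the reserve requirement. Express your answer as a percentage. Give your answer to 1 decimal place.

19.4%

Using m = M/MB = 2827/860.4 ≈ 3.285681. Since m = (1 + c)/(c + rr + e), the denominator satisfies c + rr + e = (1 + c)/m = (1 + 0) / 3.285681 ≈ 0.304351.
With c = 0 and e = 0.11, the reserve requirement is 0.304351 − 0 − 0.11 = 0.194351.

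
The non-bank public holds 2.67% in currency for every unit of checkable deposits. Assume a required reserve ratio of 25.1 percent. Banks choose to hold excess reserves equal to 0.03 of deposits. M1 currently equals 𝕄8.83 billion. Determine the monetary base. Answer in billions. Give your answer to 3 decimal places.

𝕄2.646 billion

The money multiplier is m = (1 + c) / (rr + e + c) = (1 + 0.0267) / (0.251 + 0.03 + 0.0267) ≈ 3.33669.
MB = M / m = 8.83 / 3.33669 ≈ 2.6463 billion.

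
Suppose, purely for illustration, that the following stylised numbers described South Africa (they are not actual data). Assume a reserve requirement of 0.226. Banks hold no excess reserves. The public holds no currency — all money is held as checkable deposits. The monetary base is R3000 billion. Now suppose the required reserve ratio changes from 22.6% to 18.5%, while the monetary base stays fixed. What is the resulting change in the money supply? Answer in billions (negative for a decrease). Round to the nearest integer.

Initially m₁ = 1 / (0.226) ≈ 4.42478, so M₁ = 4.42478 × 3000 = 13274.34 billion.
After the change m₂ = 1 / (0.185) ≈ 5.40541, so M₂ = 5.40541 × 3000 = 16216.23 billion.
ΔM = M₂ − M₁ = 16216.23 − 13274.34 = 2941.89 billion.

R2942 billion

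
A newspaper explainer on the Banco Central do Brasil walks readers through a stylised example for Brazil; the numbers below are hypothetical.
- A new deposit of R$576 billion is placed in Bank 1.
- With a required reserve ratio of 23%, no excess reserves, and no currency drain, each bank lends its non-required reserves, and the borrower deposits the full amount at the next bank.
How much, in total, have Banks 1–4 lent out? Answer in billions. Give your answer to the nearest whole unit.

R$1250 billion

Bank i lends (1 − rr)^i of the original deposit: Bank 1 lends 576·0.7700 = 443.5200, Bank 2 lends 576·0.7700² = 341.5104, and so on.
Summing a geometric series: total = 576·[0.7700·(1 − 0.7700^4) / (1 − 0.7700)] ≈ 1250.4749 billion.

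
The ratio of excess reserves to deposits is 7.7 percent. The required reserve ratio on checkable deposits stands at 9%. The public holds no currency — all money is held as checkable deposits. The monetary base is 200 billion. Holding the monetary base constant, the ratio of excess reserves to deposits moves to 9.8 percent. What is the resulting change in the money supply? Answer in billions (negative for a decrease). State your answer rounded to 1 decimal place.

Initially m₁ = 1 / (0.09 + 0.077) ≈ 5.98802, so M₁ = 5.98802 × 200 = 1197.604 billion.
After the change m₂ = 1 / (0.09 + 0.098) ≈ 5.31915, so M₂ = 5.31915 × 200 = 1063.83 billion.
ΔM = M₂ − M₁ = 1063.83 − 1197.604 = -133.774 billion.

-133.8 billion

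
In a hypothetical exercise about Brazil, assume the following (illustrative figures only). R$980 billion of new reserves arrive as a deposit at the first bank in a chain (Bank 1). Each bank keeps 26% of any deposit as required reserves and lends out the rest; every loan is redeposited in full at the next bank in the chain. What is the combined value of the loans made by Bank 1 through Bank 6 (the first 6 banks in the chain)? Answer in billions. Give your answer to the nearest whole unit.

Bank i lends (1 − rr)^i of the original deposit: Bank 1 lends 980·0.7400 = 725.2000, Bank 2 lends 980·0.7400² = 536.6480, and so on.
Summing a geometric series: total = 980·[0.7400·(1 − 0.7400^6) / (1 − 0.7400)] ≈ 2331.2210 billion.

R$2331 billion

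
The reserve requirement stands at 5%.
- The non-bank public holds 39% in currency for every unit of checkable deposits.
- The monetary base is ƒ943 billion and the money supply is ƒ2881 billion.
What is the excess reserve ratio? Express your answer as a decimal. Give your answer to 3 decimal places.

Using m = M/MB = 2881/943 ≈ 3.055143. Since m = (1 + c)/(c + rr + e), the denominator satisfies c + rr + e = (1 + c)/m = (1 + 0.39) / 3.055143 ≈ 0.454971.
With c = 0.39 and rr = 0.05, the excess reserve ratio is 0.454971 − 0.39 − 0.05 = 0.014971.

0.015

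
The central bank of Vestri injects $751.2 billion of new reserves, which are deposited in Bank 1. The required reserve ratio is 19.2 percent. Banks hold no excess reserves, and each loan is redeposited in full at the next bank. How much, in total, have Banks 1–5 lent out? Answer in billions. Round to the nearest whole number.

Bank i lends (1 − rr)^i of the original deposit: Bank 1 lends 751.2·0.8080 = 606.9696, Bank 2 lends 751.2·0.8080² ≈ 490.4314, and so on.
Summing a geometric series: total = 751.2·[0.8080·(1 − 0.8080^5) / (1 − 0.8080)] ≈ 2072.5642 billion.

$2073 billion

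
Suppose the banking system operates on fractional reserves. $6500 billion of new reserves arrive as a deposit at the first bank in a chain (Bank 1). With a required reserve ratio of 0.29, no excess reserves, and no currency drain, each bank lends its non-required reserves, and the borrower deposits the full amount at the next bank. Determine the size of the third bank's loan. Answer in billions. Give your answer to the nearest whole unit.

$2326 billion

Each bank lends a fraction (1 − rr) = 0.7100 of the deposit it receives, so Bank 3 receives 6500·0.7100^2 and lends 6500·0.7100^3 = 2326.4215 billion.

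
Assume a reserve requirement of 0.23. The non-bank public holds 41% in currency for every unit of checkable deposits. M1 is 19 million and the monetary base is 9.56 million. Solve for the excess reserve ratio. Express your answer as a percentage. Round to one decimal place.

6.9%

Using m = M/MB = 19/9.56 ≈ 1.987448. Since m = (1 + c)/(c + rr + e), the denominator satisfies c + rr + e = (1 + c)/m = (1 + 0.41) / 1.987448 ≈ 0.709453.
With c = 0.41 and rr = 0.23, the excess reserve ratio is 0.709453 − 0.41 − 0.23 = 0.069453.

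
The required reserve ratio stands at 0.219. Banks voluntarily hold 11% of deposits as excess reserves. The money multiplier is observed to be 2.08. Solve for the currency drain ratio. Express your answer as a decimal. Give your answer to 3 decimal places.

Using m = 2.08. From m = (1 + c)/(c + rr + e), rearranging gives 1 + c = m·(c + rr + e), so c·(1 − m) = m·(rr + e) − 1.
Hence c = [m·(rr + e) − 1]/(1 − m) = [2.08 × (0.219 + 0.11) − 1] / (1 − 2.08) ≈ 0.292296.

0.292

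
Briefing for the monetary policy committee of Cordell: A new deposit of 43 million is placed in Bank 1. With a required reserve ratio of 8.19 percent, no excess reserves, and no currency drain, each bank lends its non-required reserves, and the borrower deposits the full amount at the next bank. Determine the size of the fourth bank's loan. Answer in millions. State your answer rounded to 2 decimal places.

30.55 million

Each bank lends a fraction (1 − rr) = 0.9181 of the deposit it receives, so Bank 4 receives 43·0.9181^3 and lends 43·0.9181^4 ≈ 30.5512 million.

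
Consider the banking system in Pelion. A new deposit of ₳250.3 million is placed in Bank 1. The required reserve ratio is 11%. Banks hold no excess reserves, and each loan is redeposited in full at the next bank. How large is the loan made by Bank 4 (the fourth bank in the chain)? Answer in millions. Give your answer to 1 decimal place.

₳157.0 million

Each bank lends a fraction (1 − rr) = 0.8900 of the deposit it receives, so Bank 4 receives 250.3·0.8900^3 and lends 250.3·0.8900^4 ≈ 157.0438 million.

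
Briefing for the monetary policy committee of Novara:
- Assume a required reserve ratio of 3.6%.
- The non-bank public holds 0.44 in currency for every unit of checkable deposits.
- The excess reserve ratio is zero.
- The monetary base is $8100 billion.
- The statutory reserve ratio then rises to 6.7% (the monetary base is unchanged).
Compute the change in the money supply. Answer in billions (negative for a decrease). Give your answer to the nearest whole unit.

Initially m₁ = (1 + 0.44) / (0.036 + 0.44) ≈ 3.02521, so M₁ = 3.02521 × 8100 = 24504.201 billion.
After the change m₂ = (1 + 0.44) / (0.067 + 0.44) ≈ 2.84024, so M₂ = 2.84024 × 8100 = 23005.944 billion.
ΔM = M₂ − M₁ = 23005.944 − 24504.201 = -1498.257 billion.

-1498 billion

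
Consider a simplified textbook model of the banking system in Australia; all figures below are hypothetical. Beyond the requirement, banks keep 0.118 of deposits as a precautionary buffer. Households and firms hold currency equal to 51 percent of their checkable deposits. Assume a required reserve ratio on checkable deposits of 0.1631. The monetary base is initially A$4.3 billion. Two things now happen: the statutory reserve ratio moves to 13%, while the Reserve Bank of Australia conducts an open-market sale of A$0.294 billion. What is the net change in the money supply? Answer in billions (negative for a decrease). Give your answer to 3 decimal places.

-0.227 billion

Before: m₁ = (1 + 0.51) / (0.1631 + 0.118 + 0.51) ≈ 1.90873, MB₁ = 4.3, so M₁ = 1.90873 × 4.3 ≈ 8.2075 billion.
After: m₂ = (1 + 0.51) / (0.13 + 0.118 + 0.51) ≈ 1.99208, MB₂ = 4.3 − 0.294 = 4.006, so M₂ = 1.99208 × 4.006 ≈ 7.9803 billion.
ΔM = M₂ − M₁ = 7.9803 − 8.2075 = -0.2272 billion.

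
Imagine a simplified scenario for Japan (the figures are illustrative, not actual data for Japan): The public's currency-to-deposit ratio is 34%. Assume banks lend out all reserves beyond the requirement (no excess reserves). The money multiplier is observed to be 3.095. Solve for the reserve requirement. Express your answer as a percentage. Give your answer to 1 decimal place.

Using m = 3.095. Since m = (1 + c)/(c + rr + e), the denominator satisfies c + rr + e = (1 + c)/m = (1 + 0.34) / 3.095 ≈ 0.432956.
With c = 0.34 and e = 0, the reserve requirement is 0.432956 − 0.34 − 0 = 0.092956.

9.3%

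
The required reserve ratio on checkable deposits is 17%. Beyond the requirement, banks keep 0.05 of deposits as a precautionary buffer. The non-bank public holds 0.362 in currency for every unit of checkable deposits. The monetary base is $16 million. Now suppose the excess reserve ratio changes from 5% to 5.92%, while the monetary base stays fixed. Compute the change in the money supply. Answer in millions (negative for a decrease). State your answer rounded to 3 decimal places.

-0.583 million

Initially m₁ = (1 + 0.362) / (0.17 + 0.05 + 0.362) ≈ 2.340206, so M₁ = 2.340206 × 16 ≈ 37.4433 million.
After the change m₂ = (1 + 0.362) / (0.17 + 0.0592 + 0.362) ≈ 2.303789, so M₂ = 2.303789 × 16 ≈ 36.8606 million.
ΔM = M₂ − M₁ = 36.8606 − 37.4433 = -0.5827 million.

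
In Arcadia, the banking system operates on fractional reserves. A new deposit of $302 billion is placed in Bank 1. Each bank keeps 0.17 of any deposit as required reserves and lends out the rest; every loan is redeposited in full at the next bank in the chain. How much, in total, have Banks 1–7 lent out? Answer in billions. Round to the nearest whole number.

Bank i lends (1 − rr)^i of the original deposit: Bank 1 lends 302·0.8300 = 250.6600, Bank 2 lends 302·0.8300² = 208.0478, and so on.
Summing a geometric series: total = 302·[0.8300·(1 − 0.8300^7) / (1 − 0.8300)] ≈ 1074.3575 billion.

$1074 billion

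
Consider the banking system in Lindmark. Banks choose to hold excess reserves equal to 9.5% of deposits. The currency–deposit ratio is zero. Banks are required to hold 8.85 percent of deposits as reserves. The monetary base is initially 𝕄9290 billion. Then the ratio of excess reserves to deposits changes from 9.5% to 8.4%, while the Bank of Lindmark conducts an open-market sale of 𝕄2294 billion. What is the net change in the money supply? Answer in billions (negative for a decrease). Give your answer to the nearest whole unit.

-10070 billion

Before: m₁ = 1 / (0.0885 + 0.095) ≈ 5.44959, MB₁ = 9290, so M₁ = 5.44959 × 9290 = 50626.6911 billion.
After: m₂ = 1 / (0.0885 + 0.084) ≈ 5.79710, MB₂ = 9290 − 2294 = 6996, so M₂ = 5.79710 × 6996 = 40556.5116 billion.
ΔM = M₂ − M₁ = 40556.5116 − 50626.6911 = -10070.1795 billion.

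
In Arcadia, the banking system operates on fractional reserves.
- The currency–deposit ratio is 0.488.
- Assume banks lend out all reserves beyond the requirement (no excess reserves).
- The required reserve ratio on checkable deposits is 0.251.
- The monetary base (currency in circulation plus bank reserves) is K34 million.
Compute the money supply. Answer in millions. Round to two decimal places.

The money multiplier is m = (1 + c) / (rr + c) = (1 + 0.488) / (0.251 + 0.488) ≈ 2.01353.
So M = m × MB = 2.01353 × 34 ≈ 68.46 million.

K68.46 million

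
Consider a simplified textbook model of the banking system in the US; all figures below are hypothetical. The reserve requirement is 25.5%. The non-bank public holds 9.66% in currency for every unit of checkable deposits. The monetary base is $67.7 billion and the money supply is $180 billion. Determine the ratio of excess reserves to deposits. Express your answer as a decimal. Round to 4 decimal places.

Using m = M/MB = 180/67.7 ≈ 2.658789. Since m = (1 + c)/(c + rr + e), the denominator satisfies c + rr + e = (1 + c)/m = (1 + 0.0966) / 2.658789 ≈ 0.412443.
With c = 0.0966 and rr = 0.255, the ratio of excess reserves to deposits is 0.412443 − 0.0966 − 0.255 = 0.060843.

0.0608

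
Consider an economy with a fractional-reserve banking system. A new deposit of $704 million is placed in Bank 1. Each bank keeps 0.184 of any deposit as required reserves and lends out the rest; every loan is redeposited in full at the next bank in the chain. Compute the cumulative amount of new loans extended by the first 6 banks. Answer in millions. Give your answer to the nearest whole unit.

$2200 million

Bank i lends (1 − rr)^i of the original deposit: Bank 1 lends 704·0.8160 = 574.4640, Bank 2 lends 704·0.8160² ≈ 468.7626, and so on.
Summing a geometric series: total = 704·[0.8160·(1 − 0.8160^6) / (1 − 0.8160)] ≈ 2200.3947 million.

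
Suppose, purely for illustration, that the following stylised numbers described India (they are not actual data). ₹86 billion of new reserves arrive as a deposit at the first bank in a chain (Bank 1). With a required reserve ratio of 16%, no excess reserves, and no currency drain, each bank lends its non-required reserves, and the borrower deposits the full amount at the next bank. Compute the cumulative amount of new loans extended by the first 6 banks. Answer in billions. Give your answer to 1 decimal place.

₹292.9 billion

Bank i lends (1 − rr)^i of the original deposit: Bank 1 lends 86·0.8400 = 72.2400, Bank 2 lends 86·0.8400² = 60.6816, and so on.
Summing a geometric series: total = 86·[0.8400·(1 − 0.8400^6) / (1 − 0.8400)] ≈ 292.8889 billion.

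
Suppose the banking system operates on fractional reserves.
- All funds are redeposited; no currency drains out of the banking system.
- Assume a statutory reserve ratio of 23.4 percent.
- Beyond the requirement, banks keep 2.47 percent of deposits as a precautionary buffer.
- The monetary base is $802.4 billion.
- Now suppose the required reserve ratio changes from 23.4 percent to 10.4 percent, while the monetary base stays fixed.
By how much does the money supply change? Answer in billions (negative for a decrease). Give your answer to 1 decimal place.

Initially m₁ = 1 / (0.234 + 0.0247) ≈ 3.86548, so M₁ = 3.86548 × 802.4 ≈ 3101.6612 billion.
After the change m₂ = 1 / (0.104 + 0.0247) ≈ 7.77001, so M₂ = 7.77001 × 802.4 ≈ 6234.656 billion.
ΔM = M₂ − M₁ = 6234.656 − 3101.6612 = 3132.9948 billion.

$3133.0 billion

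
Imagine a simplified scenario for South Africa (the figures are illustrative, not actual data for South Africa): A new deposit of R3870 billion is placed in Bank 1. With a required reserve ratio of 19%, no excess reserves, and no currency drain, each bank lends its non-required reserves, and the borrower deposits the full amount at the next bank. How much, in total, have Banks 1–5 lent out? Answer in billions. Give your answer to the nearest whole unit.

Bank i lends (1 − rr)^i of the original deposit: Bank 1 lends 3870·0.8100 = 3134.7000, Bank 2 lends 3870·0.8100² = 2539.1070, and so on.
Summing a geometric series: total = 3870·[0.8100·(1 − 0.8100^5) / (1 − 0.8100)] ≈ 10745.7773 billion.

R10746 billion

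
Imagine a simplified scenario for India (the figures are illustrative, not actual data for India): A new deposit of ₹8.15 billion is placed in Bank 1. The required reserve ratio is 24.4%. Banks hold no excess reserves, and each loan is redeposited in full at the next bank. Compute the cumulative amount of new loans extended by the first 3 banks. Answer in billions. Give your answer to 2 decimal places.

₹14.34 billion

Bank i lends (1 − rr)^i of the original deposit: Bank 1 lends 8.15·0.7560 = 6.1614, Bank 2 lends 8.15·0.7560² ≈ 4.6580, and so on.
Summing a geometric series: total = 8.15·[0.7560·(1 − 0.7560^3) / (1 − 0.7560)] ≈ 14.3409 billion.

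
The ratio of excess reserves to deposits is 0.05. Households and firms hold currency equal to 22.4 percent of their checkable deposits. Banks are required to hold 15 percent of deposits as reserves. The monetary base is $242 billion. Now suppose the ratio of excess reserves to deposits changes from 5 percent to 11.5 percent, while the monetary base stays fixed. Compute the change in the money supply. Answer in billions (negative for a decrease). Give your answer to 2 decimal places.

Initially m₁ = (1 + 0.224) / (0.15 + 0.05 + 0.224) ≈ 2.886792, so M₁ = 2.886792 × 242 ≈ 698.6037 billion.
After the change m₂ = (1 + 0.224) / (0.15 + 0.115 + 0.224) ≈ 2.503067, so M₂ = 2.503067 × 242 ≈ 605.7422 billion.
ΔM = M₂ − M₁ = 605.7422 − 698.6037 = -92.8615 billion.

-92.86 billion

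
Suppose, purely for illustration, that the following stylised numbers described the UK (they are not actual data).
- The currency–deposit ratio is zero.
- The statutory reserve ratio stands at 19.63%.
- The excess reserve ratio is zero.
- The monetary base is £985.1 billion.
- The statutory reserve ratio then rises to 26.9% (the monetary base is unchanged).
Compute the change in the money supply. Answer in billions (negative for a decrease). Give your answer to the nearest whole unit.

-1356 billion

Initially m₁ = 1 / (0.1963) ≈ 5.0942, so M₁ = 5.0942 × 985.1 ≈ 5018.2964 billion.
After the change m₂ = 1 / (0.269) ≈ 3.7175, so M₂ = 3.7175 × 985.1 ≈ 3662.1092 billion.
ΔM = M₂ − M₁ = 3662.1092 − 5018.2964 = -1356.1872 billion.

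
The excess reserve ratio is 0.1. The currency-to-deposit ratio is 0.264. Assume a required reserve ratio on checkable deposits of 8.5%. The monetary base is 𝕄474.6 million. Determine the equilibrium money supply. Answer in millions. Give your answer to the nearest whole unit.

𝕄1336 million

The money multiplier is m = (1 + c) / (rr + e + c) = (1 + 0.264) / (0.085 + 0.1 + 0.264) ≈ 2.8151.
So M = m × MB = 2.8151 × 474.6 ≈ 1336.0465 million.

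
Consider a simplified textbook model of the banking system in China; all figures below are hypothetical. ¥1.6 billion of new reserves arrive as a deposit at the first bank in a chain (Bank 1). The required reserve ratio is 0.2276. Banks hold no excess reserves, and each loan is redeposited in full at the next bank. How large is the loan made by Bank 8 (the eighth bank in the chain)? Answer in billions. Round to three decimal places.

Each bank lends a fraction (1 − rr) = 0.7724 of the deposit it receives, so Bank 8 receives 1.6·0.7724^7 and lends 1.6·0.7724^8 ≈ 0.2027 billion.

¥0.203 billion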